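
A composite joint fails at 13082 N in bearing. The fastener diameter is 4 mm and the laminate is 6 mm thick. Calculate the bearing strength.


sigma_br = F/(d*h) = 13082/(4*6) = 545.1 MPa

545.1 MPa


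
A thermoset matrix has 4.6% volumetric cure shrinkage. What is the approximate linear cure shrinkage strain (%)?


Linear shrinkage ≈ vol_shrink/3 = 4.6/3 = 1.533%

1.533%


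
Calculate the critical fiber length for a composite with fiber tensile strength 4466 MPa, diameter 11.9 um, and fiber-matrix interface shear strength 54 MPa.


Lc = sigma_f * d / (2 * tau_i) = 4466 * 11.9 / (2 * 54) = 492.1 um

492.1 um


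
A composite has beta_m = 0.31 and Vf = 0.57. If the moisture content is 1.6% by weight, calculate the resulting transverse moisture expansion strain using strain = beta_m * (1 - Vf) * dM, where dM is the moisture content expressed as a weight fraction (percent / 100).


dM = 1.6/100 = 0.016
strain = beta_m * (1-Vf) * dM = 0.31 * 0.43 * 0.016 = 0.0021328

0.0021328


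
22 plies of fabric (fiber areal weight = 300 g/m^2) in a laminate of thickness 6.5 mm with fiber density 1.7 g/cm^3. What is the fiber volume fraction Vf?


Vf = n * FAW / (rho_f * h * 1000) = 22 * 300 / (1.7 * 6.5 * 1000) = 0.5973

0.5973


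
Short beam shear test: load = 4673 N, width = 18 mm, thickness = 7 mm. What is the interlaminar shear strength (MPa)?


ILSS = 3F/(4bh) = 3*4673/(4*18*7) = 27.82 MPa

27.82 MPa


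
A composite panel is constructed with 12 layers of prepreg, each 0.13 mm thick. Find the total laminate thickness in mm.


h = n * t_ply = 12 * 0.13 = 1.56 mm

1.56 mm


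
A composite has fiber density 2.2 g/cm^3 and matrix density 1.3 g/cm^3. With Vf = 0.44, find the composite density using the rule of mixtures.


rho_c = rho_f*Vf + rho_m*(1-Vf) = 2.2*0.44 + 1.3*0.56 = 1.696 g/cm^3

1.696 g/cm^3


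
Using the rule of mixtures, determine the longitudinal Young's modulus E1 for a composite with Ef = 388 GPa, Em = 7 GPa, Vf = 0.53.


E1 = Ef*Vf + Em*(1-Vf) = 388*0.53 + 7*0.47 = 208.93 GPa

208.93 GPa


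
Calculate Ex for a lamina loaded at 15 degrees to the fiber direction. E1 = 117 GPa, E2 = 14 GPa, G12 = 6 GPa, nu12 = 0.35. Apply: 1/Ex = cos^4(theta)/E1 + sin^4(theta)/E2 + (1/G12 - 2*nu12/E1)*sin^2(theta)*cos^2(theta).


cos^4(15) = 0.870513, sin^4(15) = 0.004487, sin^2(15)*cos^2(15) = 0.0625
1/G12 - 2*nu12/E1 = 1/6 - 2*0.35/117 = 0.160684 GPa^-1
1/Ex = 0.870513/117 + 0.004487/14 + 0.160684*0.0625 = 0.0178035 GPa^-1
Ex = 56.17 GPa

56.17 GPa


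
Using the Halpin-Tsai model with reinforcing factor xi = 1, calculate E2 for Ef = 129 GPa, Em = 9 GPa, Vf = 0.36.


eta = (Ef/Em - 1)/(Ef/Em + xi) = (14.3333 - 1)/(14.3333 + 1) = 0.8696
E2 = Em*(1+xi*eta*Vf)/(1-eta*Vf) = 17.2 GPa

17.2 GPa


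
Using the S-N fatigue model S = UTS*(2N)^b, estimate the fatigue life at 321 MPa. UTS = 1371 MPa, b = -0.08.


N = 0.5 * (S/UTS)^(1/b) = 0.5 * (321/1371)^(1/-0.08) = 3.8074e+07 cycles

3.8074e+07 cycles


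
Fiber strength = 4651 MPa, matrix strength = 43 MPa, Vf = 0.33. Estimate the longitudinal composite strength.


sigma_1 = sigma_f*Vf + sigma_m*(1-Vf) = 4651*0.33 + 43*0.67 = 1563.6 MPa

1563.6 MPa


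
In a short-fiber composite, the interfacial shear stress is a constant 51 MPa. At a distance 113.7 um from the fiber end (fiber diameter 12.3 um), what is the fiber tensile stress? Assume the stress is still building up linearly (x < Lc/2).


Force balance: sigma_f * (pi*d^2/4) = tau * (pi*d) * x  ->  sigma_f = 4 * tau * x / d
sigma_f = 4 * 51 * 113.7 / 12.3 = 1885.8 MPa

1885.8 MPa


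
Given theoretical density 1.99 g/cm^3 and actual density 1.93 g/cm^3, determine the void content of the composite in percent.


Void% = (rho_theo - rho_actual)/rho_theo * 100 = (1.99 - 1.93)/1.99 * 100 = 3.02%

3.02%


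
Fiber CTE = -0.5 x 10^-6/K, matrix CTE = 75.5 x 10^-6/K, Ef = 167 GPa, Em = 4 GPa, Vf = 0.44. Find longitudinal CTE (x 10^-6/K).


E1 = Ef*Vf + Em*(1-Vf) = 75.72
alpha_1 = (alpha_f*Ef*Vf + alpha_m*Em*(1-Vf))/E1 = 1.75 x 10^-6/K

1.75 x 10^-6/K


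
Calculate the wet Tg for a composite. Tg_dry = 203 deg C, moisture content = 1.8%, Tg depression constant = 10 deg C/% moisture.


Tg_wet = Tg_dry - k*moisture = 203 - 10*1.8 = 185.0 deg C

185.0 deg C


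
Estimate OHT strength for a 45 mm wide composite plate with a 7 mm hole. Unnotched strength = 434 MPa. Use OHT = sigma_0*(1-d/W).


OHT = sigma_0*(1-d/W) = 434*(1-7/45) = 366.5 MPa

366.5 MPa


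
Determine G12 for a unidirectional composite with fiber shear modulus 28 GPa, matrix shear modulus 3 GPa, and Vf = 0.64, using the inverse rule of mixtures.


1/G12 = Vf/Gf + (1-Vf)/Gm = 0.64/28 + 0.36/3
G12 = 7.0 GPa

7.0 GPa


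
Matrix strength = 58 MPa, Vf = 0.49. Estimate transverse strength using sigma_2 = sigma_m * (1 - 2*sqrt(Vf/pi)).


factor = 1 - 2*sqrt(0.49/pi) = 0.2101
sigma_2 = 58 * 0.2101 = 12.19 MPa

12.19 MPa


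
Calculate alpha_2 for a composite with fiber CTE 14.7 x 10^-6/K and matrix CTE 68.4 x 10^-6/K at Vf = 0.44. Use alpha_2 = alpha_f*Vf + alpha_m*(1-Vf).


alpha_2 = alpha_f*Vf + alpha_m*(1-Vf) = 14.7*0.44 + 68.4*0.56 = 44.8 x 10^-6/K

44.8 x 10^-6/K


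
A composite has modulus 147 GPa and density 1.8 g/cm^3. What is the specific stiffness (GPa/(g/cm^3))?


Specific stiffness = E/rho = 147/1.8 = 81.7 GPa/(g/cm^3)

81.7 GPa/(g/cm^3)


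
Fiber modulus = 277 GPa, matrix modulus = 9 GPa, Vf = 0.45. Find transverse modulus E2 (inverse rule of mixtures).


1/E2 = Vf/Ef + (1-Vf)/Em = 0.45/277 + 0.55/9
E2 = 15.94 GPa

15.94 GPa


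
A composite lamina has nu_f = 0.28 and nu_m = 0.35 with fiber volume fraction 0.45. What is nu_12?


nu_12 = nu_f*Vf + nu_m*(1-Vf) = 0.28*0.45 + 0.35*0.55 = 0.3185

0.3185


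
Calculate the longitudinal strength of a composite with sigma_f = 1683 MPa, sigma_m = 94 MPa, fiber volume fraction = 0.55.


sigma_1 = sigma_f*Vf + sigma_m*(1-Vf) = 1683*0.55 + 94*0.45 = 968.0 MPa

968.0 MPa


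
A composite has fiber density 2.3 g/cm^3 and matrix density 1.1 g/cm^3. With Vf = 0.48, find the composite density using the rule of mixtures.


rho_c = rho_f*Vf + rho_m*(1-Vf) = 2.3*0.48 + 1.1*0.52 = 1.676 g/cm^3

1.676 g/cm^3


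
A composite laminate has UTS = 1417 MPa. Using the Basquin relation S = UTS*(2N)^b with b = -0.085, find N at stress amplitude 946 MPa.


N = 0.5 * (S/UTS)^(1/b) = 0.5 * (946/1417)^(1/-0.085) = 57.9997 cycles

57.9997 cycles


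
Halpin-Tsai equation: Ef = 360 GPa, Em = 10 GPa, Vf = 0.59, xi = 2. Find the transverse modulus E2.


eta = (Ef/Em - 1)/(Ef/Em + xi) = (36.0 - 1)/(36.0 + 2) = 0.9211
E2 = Em*(1+xi*eta*Vf)/(1-eta*Vf) = 45.71 GPa

45.71 GPa


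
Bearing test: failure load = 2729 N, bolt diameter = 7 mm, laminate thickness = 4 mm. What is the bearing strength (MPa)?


sigma_br = F/(d*h) = 2729/(7*4) = 97.5 MPa

97.5 MPa


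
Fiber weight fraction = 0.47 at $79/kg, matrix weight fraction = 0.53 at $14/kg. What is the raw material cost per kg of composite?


Cost = cost_f*Wf + cost_m*Wm = 79*0.47 + 14*0.53 = $44.55/kg

$44.55/kg


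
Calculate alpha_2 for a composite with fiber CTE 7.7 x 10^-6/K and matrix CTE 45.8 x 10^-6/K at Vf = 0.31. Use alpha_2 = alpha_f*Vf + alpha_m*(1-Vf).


alpha_2 = alpha_f*Vf + alpha_m*(1-Vf) = 7.7*0.31 + 45.8*0.69 = 34.0 x 10^-6/K

34.0 x 10^-6/K


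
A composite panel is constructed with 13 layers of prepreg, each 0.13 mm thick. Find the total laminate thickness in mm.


h = n * t_ply = 13 * 0.13 = 1.69 mm

1.69 mm


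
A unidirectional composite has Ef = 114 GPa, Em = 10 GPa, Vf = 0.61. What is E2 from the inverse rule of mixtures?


1/E2 = Vf/Ef + (1-Vf)/Em = 0.61/114 + 0.39/10
E2 = 22.55 GPa

22.55 GPa


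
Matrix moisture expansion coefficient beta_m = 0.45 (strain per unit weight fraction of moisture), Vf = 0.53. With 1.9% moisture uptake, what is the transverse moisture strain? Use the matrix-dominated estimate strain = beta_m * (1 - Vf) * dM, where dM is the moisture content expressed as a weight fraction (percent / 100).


dM = 1.9/100 = 0.019
strain = beta_m * (1-Vf) * dM = 0.45 * 0.47 * 0.019 = 0.0040185

0.0040185


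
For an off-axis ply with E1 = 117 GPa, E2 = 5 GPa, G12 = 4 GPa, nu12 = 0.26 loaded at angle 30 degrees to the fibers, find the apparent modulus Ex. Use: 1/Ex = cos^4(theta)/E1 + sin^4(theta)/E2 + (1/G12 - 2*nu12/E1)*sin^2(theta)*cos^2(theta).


cos^4(30) = 0.5625, sin^4(30) = 0.0625, sin^2(30)*cos^2(30) = 0.1875
1/G12 - 2*nu12/E1 = 1/4 - 2*0.26/117 = 0.245556 GPa^-1
1/Ex = 0.5625/117 + 0.0625/5 + 0.245556*0.1875 = 0.0633494 GPa^-1
Ex = 15.79 GPa

15.79 GPa


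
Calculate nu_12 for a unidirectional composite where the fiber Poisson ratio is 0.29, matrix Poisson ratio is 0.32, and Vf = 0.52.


nu_12 = nu_f*Vf + nu_m*(1-Vf) = 0.29*0.52 + 0.32*0.48 = 0.3044

0.3044


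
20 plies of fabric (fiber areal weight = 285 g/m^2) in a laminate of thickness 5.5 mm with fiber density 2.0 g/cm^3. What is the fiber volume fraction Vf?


Vf = n * FAW / (rho_f * h * 1000) = 20 * 285 / (2.0 * 5.5 * 1000) = 0.5182

0.5182


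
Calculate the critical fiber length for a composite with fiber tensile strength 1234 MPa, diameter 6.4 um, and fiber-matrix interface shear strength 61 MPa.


Lc = sigma_f * d / (2 * tau_i) = 1234 * 6.4 / (2 * 61) = 64.7 um

64.7 um


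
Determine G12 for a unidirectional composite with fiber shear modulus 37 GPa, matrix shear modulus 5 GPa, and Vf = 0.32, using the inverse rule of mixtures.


1/G12 = Vf/Gf + (1-Vf)/Gm = 0.32/37 + 0.68/5
G12 = 6.91 GPa

6.91 GPa


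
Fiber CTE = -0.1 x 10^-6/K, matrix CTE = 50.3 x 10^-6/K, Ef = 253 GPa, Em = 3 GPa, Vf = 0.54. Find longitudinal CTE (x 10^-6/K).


E1 = Ef*Vf + Em*(1-Vf) = 138.0
alpha_1 = (alpha_f*Ef*Vf + alpha_m*Em*(1-Vf))/E1 = 0.4 x 10^-6/K

0.4 x 10^-6/K


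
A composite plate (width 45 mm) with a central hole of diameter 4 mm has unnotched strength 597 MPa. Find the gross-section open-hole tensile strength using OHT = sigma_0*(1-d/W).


OHT = sigma_0*(1-d/W) = 597*(1-4/45) = 543.9 MPa

543.9 MPa


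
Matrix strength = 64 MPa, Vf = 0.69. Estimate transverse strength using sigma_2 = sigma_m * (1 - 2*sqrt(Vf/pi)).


factor = 1 - 2*sqrt(0.69/pi) = 0.0627
sigma_2 = 64 * 0.0627 = 4.01 MPa

4.01 MPa


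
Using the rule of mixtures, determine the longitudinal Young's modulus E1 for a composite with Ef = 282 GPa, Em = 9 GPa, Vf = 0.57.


E1 = Ef*Vf + Em*(1-Vf) = 282*0.57 + 9*0.43 = 164.61 GPa

164.61 GPa


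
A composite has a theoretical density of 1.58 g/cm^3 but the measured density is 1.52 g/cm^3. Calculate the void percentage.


Void% = (rho_theo - rho_actual)/rho_theo * 100 = (1.58 - 1.52)/1.58 * 100 = 3.8%

3.8%


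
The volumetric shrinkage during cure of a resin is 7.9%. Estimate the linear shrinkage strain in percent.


Linear shrinkage ≈ vol_shrink/3 = 7.9/3 = 2.633%

2.633%


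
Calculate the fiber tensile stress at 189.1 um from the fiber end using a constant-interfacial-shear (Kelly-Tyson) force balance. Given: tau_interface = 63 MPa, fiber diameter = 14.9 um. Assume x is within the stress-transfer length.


Force balance: sigma_f * (pi*d^2/4) = tau * (pi*d) * x  ->  sigma_f = 4 * tau * x / d
sigma_f = 4 * 63 * 189.1 / 14.9 = 3198.2 MPa

3198.2 MPa


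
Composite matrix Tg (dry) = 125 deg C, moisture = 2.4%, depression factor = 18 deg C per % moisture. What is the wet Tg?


Tg_wet = Tg_dry - k*moisture = 125 - 18*2.4 = 81.8 deg C

81.8 deg C


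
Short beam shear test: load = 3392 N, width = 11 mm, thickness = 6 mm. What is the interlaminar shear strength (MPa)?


ILSS = 3F/(4bh) = 3*3392/(4*11*6) = 38.55 MPa

38.55 MPa


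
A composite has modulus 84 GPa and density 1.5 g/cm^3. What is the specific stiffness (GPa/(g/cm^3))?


Specific stiffness = E/rho = 84/1.5 = 56.0 GPa/(g/cm^3)

56.0 GPa/(g/cm^3)


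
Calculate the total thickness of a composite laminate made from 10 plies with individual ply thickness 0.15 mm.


h = n * t_ply = 10 * 0.15 = 1.5 mm

1.5 mm


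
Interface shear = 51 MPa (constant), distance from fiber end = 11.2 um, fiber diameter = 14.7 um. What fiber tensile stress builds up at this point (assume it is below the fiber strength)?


Force balance: sigma_f * (pi*d^2/4) = tau * (pi*d) * x  ->  sigma_f = 4 * tau * x / d
sigma_f = 4 * 51 * 11.2 / 14.7 = 155.4 MPa

155.4 MPa


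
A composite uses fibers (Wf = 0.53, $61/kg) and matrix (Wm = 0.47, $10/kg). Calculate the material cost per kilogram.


Cost = cost_f*Wf + cost_m*Wm = 61*0.53 + 10*0.47 = $37.03/kg

$37.03/kg


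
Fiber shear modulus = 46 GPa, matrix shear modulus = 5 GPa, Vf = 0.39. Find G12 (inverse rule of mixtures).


1/G12 = Vf/Gf + (1-Vf)/Gm = 0.39/46 + 0.61/5
G12 = 7.66 GPa

7.66 GPa


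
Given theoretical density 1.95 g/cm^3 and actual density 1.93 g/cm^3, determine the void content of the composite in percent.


Void% = (rho_theo - rho_actual)/rho_theo * 100 = (1.95 - 1.93)/1.95 * 100 = 1.03%

1.03%


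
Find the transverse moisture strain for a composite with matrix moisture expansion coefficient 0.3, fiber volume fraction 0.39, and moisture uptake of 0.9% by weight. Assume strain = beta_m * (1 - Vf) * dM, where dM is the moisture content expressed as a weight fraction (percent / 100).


dM = 0.9/100 = 0.009
strain = beta_m * (1-Vf) * dM = 0.3 * 0.61 * 0.009 = 0.001647

0.001647


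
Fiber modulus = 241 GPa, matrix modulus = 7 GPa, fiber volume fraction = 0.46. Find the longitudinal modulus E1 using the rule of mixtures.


E1 = Ef*Vf + Em*(1-Vf) = 241*0.46 + 7*0.54 = 114.64 GPa

114.64 GPa


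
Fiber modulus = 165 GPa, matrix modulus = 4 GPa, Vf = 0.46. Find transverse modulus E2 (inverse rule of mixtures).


1/E2 = Vf/Ef + (1-Vf)/Em = 0.46/165 + 0.54/4
E2 = 7.26 GPa

7.26 GPa


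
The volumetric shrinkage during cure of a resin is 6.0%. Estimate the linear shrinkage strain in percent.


Linear shrinkage ≈ vol_shrink/3 = 6.0/3 = 2.0%

2.0%


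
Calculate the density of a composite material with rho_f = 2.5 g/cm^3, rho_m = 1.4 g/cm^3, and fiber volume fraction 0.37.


rho_c = rho_f*Vf + rho_m*(1-Vf) = 2.5*0.37 + 1.4*0.63 = 1.807 g/cm^3

1.807 g/cm^3


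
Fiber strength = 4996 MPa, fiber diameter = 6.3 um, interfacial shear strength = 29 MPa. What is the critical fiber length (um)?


Lc = sigma_f * d / (2 * tau_i) = 4996 * 6.3 / (2 * 29) = 542.7 um

542.7 um


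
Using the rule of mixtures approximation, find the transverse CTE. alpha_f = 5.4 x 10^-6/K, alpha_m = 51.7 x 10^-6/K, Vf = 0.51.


alpha_2 = alpha_f*Vf + alpha_m*(1-Vf) = 5.4*0.51 + 51.7*0.49 = 28.1 x 10^-6/K

28.1 x 10^-6/K


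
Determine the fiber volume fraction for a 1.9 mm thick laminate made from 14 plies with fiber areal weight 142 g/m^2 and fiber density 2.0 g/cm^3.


Vf = n * FAW / (rho_f * h * 1000) = 14 * 142 / (2.0 * 1.9 * 1000) = 0.5232

0.5232


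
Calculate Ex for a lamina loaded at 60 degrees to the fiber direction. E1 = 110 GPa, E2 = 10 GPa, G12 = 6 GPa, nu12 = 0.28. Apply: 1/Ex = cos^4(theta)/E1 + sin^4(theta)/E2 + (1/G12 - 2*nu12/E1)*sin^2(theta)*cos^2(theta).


cos^4(60) = 0.0625, sin^4(60) = 0.5625, sin^2(60)*cos^2(60) = 0.1875
1/G12 - 2*nu12/E1 = 1/6 - 2*0.28/110 = 0.161576 GPa^-1
1/Ex = 0.0625/110 + 0.5625/10 + 0.161576*0.1875 = 0.0871136 GPa^-1
Ex = 11.48 GPa

11.48 GPa


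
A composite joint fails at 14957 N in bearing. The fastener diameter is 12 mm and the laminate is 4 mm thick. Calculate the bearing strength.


sigma_br = F/(d*h) = 14957/(12*4) = 311.6 MPa

311.6 MPa


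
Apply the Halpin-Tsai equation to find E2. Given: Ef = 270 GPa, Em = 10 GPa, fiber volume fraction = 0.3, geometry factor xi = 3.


eta = (Ef/Em - 1)/(Ef/Em + xi) = (27.0 - 1)/(27.0 + 3) = 0.8667
E2 = Em*(1+xi*eta*Vf)/(1-eta*Vf) = 24.05 GPa

24.05 GPa


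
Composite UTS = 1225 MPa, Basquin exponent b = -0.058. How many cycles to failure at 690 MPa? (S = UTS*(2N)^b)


N = 0.5 * (S/UTS)^(1/b) = 0.5 * (690/1225)^(1/-0.058) = 9931.6566 cycles

9931.6566 cycles


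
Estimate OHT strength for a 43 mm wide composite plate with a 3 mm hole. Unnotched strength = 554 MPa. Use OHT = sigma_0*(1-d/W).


OHT = sigma_0*(1-d/W) = 554*(1-3/43) = 515.3 MPa

515.3 MPa


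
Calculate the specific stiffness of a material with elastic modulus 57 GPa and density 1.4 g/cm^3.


Specific stiffness = E/rho = 57/1.4 = 40.7 GPa/(g/cm^3)

40.7 GPa/(g/cm^3)


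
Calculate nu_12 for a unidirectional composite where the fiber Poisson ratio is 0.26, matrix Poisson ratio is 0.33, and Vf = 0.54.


nu_12 = nu_f*Vf + nu_m*(1-Vf) = 0.26*0.54 + 0.33*0.46 = 0.2922

0.2922


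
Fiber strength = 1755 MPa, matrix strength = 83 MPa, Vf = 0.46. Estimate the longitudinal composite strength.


sigma_1 = sigma_f*Vf + sigma_m*(1-Vf) = 1755*0.46 + 83*0.54 = 852.1 MPa

852.1 MPa


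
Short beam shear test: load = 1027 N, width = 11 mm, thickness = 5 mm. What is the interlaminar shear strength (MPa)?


ILSS = 3F/(4bh) = 3*1027/(4*11*5) = 14.0 MPa

14.0 MPa


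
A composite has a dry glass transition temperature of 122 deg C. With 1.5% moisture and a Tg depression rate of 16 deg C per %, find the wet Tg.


Tg_wet = Tg_dry - k*moisture = 122 - 16*1.5 = 98.0 deg C

98.0 deg C


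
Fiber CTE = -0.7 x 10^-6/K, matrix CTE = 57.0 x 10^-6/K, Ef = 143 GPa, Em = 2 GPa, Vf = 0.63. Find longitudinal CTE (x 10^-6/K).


E1 = Ef*Vf + Em*(1-Vf) = 90.83
alpha_1 = (alpha_f*Ef*Vf + alpha_m*Em*(1-Vf))/E1 = -0.23 x 10^-6/K

-0.23 x 10^-6/K


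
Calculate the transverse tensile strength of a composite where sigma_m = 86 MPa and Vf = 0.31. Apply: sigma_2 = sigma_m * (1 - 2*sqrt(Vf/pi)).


factor = 1 - 2*sqrt(0.31/pi) = 0.3717
sigma_2 = 86 * 0.3717 = 31.97 MPa

31.97 MPa


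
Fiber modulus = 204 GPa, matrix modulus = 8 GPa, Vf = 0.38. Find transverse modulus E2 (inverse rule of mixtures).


1/E2 = Vf/Ef + (1-Vf)/Em = 0.38/204 + 0.62/8
E2 = 12.6 GPa

12.6 GPa


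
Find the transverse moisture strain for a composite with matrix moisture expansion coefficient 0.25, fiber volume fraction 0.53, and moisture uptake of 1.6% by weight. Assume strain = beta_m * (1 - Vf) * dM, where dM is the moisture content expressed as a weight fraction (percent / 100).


dM = 1.6/100 = 0.016
strain = beta_m * (1-Vf) * dM = 0.25 * 0.47 * 0.016 = 0.00188

0.00188


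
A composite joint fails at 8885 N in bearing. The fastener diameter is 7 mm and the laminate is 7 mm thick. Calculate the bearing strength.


sigma_br = F/(d*h) = 8885/(7*7) = 181.3 MPa

181.3 MPa


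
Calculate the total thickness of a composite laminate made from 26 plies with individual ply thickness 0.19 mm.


h = n * t_ply = 26 * 0.19 = 4.94 mm

4.94 mm


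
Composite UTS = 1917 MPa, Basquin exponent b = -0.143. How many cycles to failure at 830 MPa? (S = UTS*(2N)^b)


N = 0.5 * (S/UTS)^(1/b) = 0.5 * (830/1917)^(1/-0.143) = 174.2753 cycles

174.2753 cycles


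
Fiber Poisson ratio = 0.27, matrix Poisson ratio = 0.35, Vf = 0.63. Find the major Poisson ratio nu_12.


nu_12 = nu_f*Vf + nu_m*(1-Vf) = 0.27*0.63 + 0.35*0.37 = 0.2996

0.2996


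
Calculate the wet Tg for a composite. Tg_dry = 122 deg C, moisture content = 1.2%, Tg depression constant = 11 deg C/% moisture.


Tg_wet = Tg_dry - k*moisture = 122 - 11*1.2 = 108.8 deg C

108.8 deg C


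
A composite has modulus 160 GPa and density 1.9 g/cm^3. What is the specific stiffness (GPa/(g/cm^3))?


Specific stiffness = E/rho = 160/1.9 = 84.2 GPa/(g/cm^3)

84.2 GPa/(g/cm^3)


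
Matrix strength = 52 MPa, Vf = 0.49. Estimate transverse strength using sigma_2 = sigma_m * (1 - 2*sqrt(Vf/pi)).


factor = 1 - 2*sqrt(0.49/pi) = 0.2101
sigma_2 = 52 * 0.2101 = 10.93 MPa

10.93 MPa


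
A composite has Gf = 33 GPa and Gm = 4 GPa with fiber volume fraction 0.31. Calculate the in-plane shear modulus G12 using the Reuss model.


1/G12 = Vf/Gf + (1-Vf)/Gm = 0.31/33 + 0.69/4
G12 = 5.5 GPa

5.5 GPa


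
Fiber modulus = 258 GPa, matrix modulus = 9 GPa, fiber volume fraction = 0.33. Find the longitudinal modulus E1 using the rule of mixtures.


E1 = Ef*Vf + Em*(1-Vf) = 258*0.33 + 9*0.67 = 91.17 GPa

91.17 GPa


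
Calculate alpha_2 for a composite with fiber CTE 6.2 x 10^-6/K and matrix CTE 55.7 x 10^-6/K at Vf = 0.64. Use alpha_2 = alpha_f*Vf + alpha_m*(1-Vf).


alpha_2 = alpha_f*Vf + alpha_m*(1-Vf) = 6.2*0.64 + 55.7*0.36 = 24.0 x 10^-6/K

24.0 x 10^-6/K


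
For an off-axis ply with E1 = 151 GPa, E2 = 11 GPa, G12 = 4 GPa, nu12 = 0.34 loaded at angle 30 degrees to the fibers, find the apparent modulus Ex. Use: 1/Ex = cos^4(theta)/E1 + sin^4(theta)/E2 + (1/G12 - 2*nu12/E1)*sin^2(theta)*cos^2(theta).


cos^4(30) = 0.5625, sin^4(30) = 0.0625, sin^2(30)*cos^2(30) = 0.1875
1/G12 - 2*nu12/E1 = 1/4 - 2*0.34/151 = 0.245497 GPa^-1
1/Ex = 0.5625/151 + 0.0625/11 + 0.245497*0.1875 = 0.0554376 GPa^-1
Ex = 18.04 GPa

18.04 GPa


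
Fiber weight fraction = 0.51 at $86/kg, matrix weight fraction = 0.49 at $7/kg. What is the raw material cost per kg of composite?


Cost = cost_f*Wf + cost_m*Wm = 86*0.51 + 7*0.49 = $47.29/kg

$47.29/kg


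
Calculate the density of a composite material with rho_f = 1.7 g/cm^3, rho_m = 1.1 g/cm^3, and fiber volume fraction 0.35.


rho_c = rho_f*Vf + rho_m*(1-Vf) = 1.7*0.35 + 1.1*0.65 = 1.31 g/cm^3

1.31 g/cm^3


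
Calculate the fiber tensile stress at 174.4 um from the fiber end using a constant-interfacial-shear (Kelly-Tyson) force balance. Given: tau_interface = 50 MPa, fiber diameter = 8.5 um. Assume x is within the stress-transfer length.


Force balance: sigma_f * (pi*d^2/4) = tau * (pi*d) * x  ->  sigma_f = 4 * tau * x / d
sigma_f = 4 * 50 * 174.4 / 8.5 = 4103.5 MPa

4103.5 MPa


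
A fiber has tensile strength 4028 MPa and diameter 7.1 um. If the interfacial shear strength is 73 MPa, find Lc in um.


Lc = sigma_f * d / (2 * tau_i) = 4028 * 7.1 / (2 * 73) = 195.9 um

195.9 um


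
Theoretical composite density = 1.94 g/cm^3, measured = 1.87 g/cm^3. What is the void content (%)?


Void% = (rho_theo - rho_actual)/rho_theo * 100 = (1.94 - 1.87)/1.94 * 100 = 3.61%

3.61%


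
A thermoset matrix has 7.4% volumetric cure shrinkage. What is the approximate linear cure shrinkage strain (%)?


Linear shrinkage ≈ vol_shrink/3 = 7.4/3 = 2.467%

2.467%


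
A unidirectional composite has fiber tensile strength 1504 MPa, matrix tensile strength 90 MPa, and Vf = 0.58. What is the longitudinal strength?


sigma_1 = sigma_f*Vf + sigma_m*(1-Vf) = 1504*0.58 + 90*0.42 = 910.1 MPa

910.1 MPa


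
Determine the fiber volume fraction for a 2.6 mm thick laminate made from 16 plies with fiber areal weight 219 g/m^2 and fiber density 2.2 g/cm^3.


Vf = n * FAW / (rho_f * h * 1000) = 16 * 219 / (2.2 * 2.6 * 1000) = 0.6126

0.6126


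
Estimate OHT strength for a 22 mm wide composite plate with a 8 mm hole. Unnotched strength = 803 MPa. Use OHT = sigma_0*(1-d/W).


OHT = sigma_0*(1-d/W) = 803*(1-8/22) = 511.0 MPa

511.0 MPa


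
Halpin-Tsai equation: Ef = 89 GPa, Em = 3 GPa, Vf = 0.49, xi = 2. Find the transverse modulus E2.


eta = (Ef/Em - 1)/(Ef/Em + xi) = (29.6667 - 1)/(29.6667 + 2) = 0.9053
E2 = Em*(1+xi*eta*Vf)/(1-eta*Vf) = 10.17 GPa

10.17 GPa


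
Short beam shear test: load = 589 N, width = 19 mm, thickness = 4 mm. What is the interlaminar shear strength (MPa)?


ILSS = 3F/(4bh) = 3*589/(4*19*4) = 5.81 MPa

5.81 MPa


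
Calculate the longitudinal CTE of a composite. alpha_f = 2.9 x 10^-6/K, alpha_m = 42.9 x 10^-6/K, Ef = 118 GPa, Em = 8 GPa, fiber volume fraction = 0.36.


E1 = Ef*Vf + Em*(1-Vf) = 47.6
alpha_1 = (alpha_f*Ef*Vf + alpha_m*Em*(1-Vf))/E1 = 7.2 x 10^-6/K

7.2 x 10^-6/K


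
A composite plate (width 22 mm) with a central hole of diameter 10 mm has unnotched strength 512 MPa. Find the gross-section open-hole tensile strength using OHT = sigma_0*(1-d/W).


OHT = sigma_0*(1-d/W) = 512*(1-10/22) = 279.3 MPa

279.3 MPa


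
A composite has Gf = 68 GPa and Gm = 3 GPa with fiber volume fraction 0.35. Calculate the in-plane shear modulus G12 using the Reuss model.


1/G12 = Vf/Gf + (1-Vf)/Gm = 0.35/68 + 0.65/3
G12 = 4.51 GPa

4.51 GPa


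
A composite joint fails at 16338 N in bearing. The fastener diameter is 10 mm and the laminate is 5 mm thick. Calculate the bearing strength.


sigma_br = F/(d*h) = 16338/(10*5) = 326.8 MPa

326.8 MPa


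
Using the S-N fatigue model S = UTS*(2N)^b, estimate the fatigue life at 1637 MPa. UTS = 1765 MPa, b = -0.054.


N = 0.5 * (S/UTS)^(1/b) = 0.5 * (1637/1765)^(1/-0.054) = 2.0158 cycles

2.0158 cycles


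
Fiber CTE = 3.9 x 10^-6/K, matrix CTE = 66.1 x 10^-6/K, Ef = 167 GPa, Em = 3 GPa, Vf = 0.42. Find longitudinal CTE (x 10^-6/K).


E1 = Ef*Vf + Em*(1-Vf) = 71.88
alpha_1 = (alpha_f*Ef*Vf + alpha_m*Em*(1-Vf))/E1 = 5.41 x 10^-6/K

5.41 x 10^-6/K


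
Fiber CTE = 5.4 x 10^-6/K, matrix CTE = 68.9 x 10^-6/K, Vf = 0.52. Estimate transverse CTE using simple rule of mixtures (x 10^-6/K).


alpha_2 = alpha_f*Vf + alpha_m*(1-Vf) = 5.4*0.52 + 68.9*0.48 = 35.9 x 10^-6/K

35.9 x 10^-6/K


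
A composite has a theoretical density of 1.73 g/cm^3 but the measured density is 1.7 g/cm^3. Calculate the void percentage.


Void% = (rho_theo - rho_actual)/rho_theo * 100 = (1.73 - 1.7)/1.73 * 100 = 1.73%

1.73%


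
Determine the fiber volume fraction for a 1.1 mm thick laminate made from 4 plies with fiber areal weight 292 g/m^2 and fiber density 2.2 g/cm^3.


Vf = n * FAW / (rho_f * h * 1000) = 4 * 292 / (2.2 * 1.1 * 1000) = 0.4826

0.4826


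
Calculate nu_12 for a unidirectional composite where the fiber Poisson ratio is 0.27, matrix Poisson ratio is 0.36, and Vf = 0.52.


nu_12 = nu_f*Vf + nu_m*(1-Vf) = 0.27*0.52 + 0.36*0.48 = 0.3132

0.3132


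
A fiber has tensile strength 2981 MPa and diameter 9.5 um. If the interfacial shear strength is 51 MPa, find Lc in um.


Lc = sigma_f * d / (2 * tau_i) = 2981 * 9.5 / (2 * 51) = 277.6 um

277.6 um


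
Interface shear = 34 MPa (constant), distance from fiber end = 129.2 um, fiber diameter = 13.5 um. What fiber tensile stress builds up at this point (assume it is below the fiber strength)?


Force balance: sigma_f * (pi*d^2/4) = tau * (pi*d) * x  ->  sigma_f = 4 * tau * x / d
sigma_f = 4 * 34 * 129.2 / 13.5 = 1301.6 MPa

1301.6 MPa


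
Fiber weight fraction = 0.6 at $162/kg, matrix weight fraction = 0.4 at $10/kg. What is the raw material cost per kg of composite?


Cost = cost_f*Wf + cost_m*Wm = 162*0.6 + 10*0.4 = $101.2/kg

$101.2/kg


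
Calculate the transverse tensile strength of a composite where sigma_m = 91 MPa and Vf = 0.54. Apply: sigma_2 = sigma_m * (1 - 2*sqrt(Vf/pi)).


factor = 1 - 2*sqrt(0.54/pi) = 0.1708
sigma_2 = 91 * 0.1708 = 15.54 MPa

15.54 MPa


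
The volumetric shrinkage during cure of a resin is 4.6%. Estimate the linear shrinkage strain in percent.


Linear shrinkage ≈ vol_shrink/3 = 4.6/3 = 1.533%

1.533%


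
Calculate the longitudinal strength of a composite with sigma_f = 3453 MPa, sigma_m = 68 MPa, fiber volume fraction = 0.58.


sigma_1 = sigma_f*Vf + sigma_m*(1-Vf) = 3453*0.58 + 68*0.42 = 2031.3 MPa

2031.3 MPa


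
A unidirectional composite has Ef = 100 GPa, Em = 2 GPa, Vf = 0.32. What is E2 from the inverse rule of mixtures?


1/E2 = Vf/Ef + (1-Vf)/Em = 0.32/100 + 0.68/2
E2 = 2.91 GPa

2.91 GPa


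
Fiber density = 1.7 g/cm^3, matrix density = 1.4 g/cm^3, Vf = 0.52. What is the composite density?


rho_c = rho_f*Vf + rho_m*(1-Vf) = 1.7*0.52 + 1.4*0.48 = 1.556 g/cm^3

1.556 g/cm^3


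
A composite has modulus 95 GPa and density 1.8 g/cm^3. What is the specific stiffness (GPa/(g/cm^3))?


Specific stiffness = E/rho = 95/1.8 = 52.8 GPa/(g/cm^3)

52.8 GPa/(g/cm^3)


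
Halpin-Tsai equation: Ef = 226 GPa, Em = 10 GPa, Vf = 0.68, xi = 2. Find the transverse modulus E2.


eta = (Ef/Em - 1)/(Ef/Em + xi) = (22.6 - 1)/(22.6 + 2) = 0.878
E2 = Em*(1+xi*eta*Vf)/(1-eta*Vf) = 54.46 GPa

54.46 GPa


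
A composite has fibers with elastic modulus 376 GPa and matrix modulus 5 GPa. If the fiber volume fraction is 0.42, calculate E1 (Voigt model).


E1 = Ef*Vf + Em*(1-Vf) = 376*0.42 + 5*0.58 = 160.82 GPa

160.82 GPa


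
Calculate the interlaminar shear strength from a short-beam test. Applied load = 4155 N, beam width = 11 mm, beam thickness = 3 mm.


ILSS = 3F/(4bh) = 3*4155/(4*11*3) = 94.43 MPa

94.43 MPa


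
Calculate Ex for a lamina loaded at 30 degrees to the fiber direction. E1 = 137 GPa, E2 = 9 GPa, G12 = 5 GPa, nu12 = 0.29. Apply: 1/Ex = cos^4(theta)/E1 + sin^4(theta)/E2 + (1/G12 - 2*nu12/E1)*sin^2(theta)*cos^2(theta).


cos^4(30) = 0.5625, sin^4(30) = 0.0625, sin^2(30)*cos^2(30) = 0.1875
1/G12 - 2*nu12/E1 = 1/5 - 2*0.29/137 = 0.195766 GPa^-1
1/Ex = 0.5625/137 + 0.0625/9 + 0.195766*0.1875 = 0.0477565 GPa^-1
Ex = 20.94 GPa

20.94 GPa


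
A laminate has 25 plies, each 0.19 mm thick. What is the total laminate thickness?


h = n * t_ply = 25 * 0.19 = 4.75 mm

4.75 mm


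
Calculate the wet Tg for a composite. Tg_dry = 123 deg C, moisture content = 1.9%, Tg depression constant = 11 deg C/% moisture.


Tg_wet = Tg_dry - k*moisture = 123 - 11*1.9 = 102.1 deg C

102.1 deg C


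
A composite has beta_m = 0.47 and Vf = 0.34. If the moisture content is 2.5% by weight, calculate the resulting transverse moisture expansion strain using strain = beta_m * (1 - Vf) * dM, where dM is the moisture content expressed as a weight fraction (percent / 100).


dM = 2.5/100 = 0.025
strain = beta_m * (1-Vf) * dM = 0.47 * 0.66 * 0.025 = 0.007755

0.007755


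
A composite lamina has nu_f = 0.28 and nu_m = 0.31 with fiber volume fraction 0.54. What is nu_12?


nu_12 = nu_f*Vf + nu_m*(1-Vf) = 0.28*0.54 + 0.31*0.46 = 0.2938

0.2938


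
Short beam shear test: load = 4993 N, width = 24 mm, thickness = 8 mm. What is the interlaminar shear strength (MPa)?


ILSS = 3F/(4bh) = 3*4993/(4*24*8) = 19.5 MPa

19.5 MPa


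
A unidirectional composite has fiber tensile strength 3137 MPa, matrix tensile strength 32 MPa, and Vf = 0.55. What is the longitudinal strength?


sigma_1 = sigma_f*Vf + sigma_m*(1-Vf) = 3137*0.55 + 32*0.45 = 1739.8 MPa

1739.8 MPa


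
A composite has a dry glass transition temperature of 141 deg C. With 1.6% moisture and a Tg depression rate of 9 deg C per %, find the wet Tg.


Tg_wet = Tg_dry - k*moisture = 141 - 9*1.6 = 126.6 deg C

126.6 deg C


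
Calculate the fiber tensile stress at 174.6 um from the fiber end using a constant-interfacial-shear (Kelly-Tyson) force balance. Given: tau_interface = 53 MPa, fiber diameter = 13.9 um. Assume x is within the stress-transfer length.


Force balance: sigma_f * (pi*d^2/4) = tau * (pi*d) * x  ->  sigma_f = 4 * tau * x / d
sigma_f = 4 * 53 * 174.6 / 13.9 = 2663.0 MPa

2663.0 MPa


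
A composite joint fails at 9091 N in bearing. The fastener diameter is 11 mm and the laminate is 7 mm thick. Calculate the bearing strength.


sigma_br = F/(d*h) = 9091/(11*7) = 118.1 MPa

118.1 MPa


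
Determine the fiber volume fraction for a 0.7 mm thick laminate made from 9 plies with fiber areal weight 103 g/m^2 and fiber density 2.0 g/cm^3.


Vf = n * FAW / (rho_f * h * 1000) = 9 * 103 / (2.0 * 0.7 * 1000) = 0.6621

0.6621


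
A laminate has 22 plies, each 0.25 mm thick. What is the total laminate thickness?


h = n * t_ply = 22 * 0.25 = 5.5 mm

5.5 mm


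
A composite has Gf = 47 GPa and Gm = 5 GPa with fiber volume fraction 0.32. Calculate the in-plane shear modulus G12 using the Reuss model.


1/G12 = Vf/Gf + (1-Vf)/Gm = 0.32/47 + 0.68/5
G12 = 7.0 GPa

7.0 GPa


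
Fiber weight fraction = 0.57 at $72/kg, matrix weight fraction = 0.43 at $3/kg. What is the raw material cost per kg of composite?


Cost = cost_f*Wf + cost_m*Wm = 72*0.57 + 3*0.43 = $42.33/kg

$42.33/kg


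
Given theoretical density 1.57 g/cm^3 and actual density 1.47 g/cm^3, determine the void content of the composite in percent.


Void% = (rho_theo - rho_actual)/rho_theo * 100 = (1.57 - 1.47)/1.57 * 100 = 6.37%

6.37%


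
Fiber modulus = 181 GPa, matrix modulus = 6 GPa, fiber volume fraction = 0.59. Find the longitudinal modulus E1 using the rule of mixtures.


E1 = Ef*Vf + Em*(1-Vf) = 181*0.59 + 6*0.41 = 109.25 GPa

109.25 GPa


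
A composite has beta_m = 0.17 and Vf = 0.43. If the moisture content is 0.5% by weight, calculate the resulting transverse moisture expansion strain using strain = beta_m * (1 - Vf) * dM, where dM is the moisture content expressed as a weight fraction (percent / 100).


dM = 0.5/100 = 0.005
strain = beta_m * (1-Vf) * dM = 0.17 * 0.57 * 0.005 = 0.0004845

0.0004845


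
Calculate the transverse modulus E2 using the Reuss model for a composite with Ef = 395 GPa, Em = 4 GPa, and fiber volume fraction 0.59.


1/E2 = Vf/Ef + (1-Vf)/Em = 0.59/395 + 0.41/4
E2 = 9.62 GPa

9.62 GPa


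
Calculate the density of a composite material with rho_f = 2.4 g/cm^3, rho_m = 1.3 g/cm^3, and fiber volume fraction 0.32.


rho_c = rho_f*Vf + rho_m*(1-Vf) = 2.4*0.32 + 1.3*0.68 = 1.652 g/cm^3

1.652 g/cm^3


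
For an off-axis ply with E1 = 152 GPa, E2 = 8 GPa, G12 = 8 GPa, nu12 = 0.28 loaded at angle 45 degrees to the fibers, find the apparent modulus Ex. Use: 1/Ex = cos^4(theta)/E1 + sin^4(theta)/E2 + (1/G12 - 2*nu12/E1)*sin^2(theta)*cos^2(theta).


cos^4(45) = 0.25, sin^4(45) = 0.25, sin^2(45)*cos^2(45) = 0.25
1/G12 - 2*nu12/E1 = 1/8 - 2*0.28/152 = 0.121316 GPa^-1
1/Ex = 0.25/152 + 0.25/8 + 0.121316*0.25 = 0.0632237 GPa^-1
Ex = 15.82 GPa

15.82 GPa


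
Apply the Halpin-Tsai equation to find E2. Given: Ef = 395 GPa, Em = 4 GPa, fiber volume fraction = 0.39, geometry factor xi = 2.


eta = (Ef/Em - 1)/(Ef/Em + xi) = (98.75 - 1)/(98.75 + 2) = 0.9702
E2 = Em*(1+xi*eta*Vf)/(1-eta*Vf) = 11.3 GPa

11.3 GPa


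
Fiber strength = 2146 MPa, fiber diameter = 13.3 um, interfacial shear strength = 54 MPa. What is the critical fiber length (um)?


Lc = sigma_f * d / (2 * tau_i) = 2146 * 13.3 / (2 * 54) = 264.3 um

264.3 um


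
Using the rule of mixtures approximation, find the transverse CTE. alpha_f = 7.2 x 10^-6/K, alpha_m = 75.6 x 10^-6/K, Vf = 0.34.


alpha_2 = alpha_f*Vf + alpha_m*(1-Vf) = 7.2*0.34 + 75.6*0.66 = 52.3 x 10^-6/K

52.3 x 10^-6/K


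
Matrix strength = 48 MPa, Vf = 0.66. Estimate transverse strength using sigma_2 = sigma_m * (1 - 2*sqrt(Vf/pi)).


factor = 1 - 2*sqrt(0.66/pi) = 0.0833
sigma_2 = 48 * 0.0833 = 4.0 MPa

4.0 MPa


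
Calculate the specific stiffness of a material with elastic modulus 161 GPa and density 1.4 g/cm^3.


Specific stiffness = E/rho = 161/1.4 = 115.0 GPa/(g/cm^3)

115.0 GPa/(g/cm^3)


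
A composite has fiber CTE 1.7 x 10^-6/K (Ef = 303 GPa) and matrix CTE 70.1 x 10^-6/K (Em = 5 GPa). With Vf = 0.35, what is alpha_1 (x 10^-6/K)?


E1 = Ef*Vf + Em*(1-Vf) = 109.3
alpha_1 = (alpha_f*Ef*Vf + alpha_m*Em*(1-Vf))/E1 = 3.73 x 10^-6/K

3.73 x 10^-6/K


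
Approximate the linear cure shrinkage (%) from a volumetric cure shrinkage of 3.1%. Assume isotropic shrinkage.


Linear shrinkage ≈ vol_shrink/3 = 3.1/3 = 1.033%

1.033%


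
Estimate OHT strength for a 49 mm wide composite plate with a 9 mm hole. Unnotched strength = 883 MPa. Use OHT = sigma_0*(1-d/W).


OHT = sigma_0*(1-d/W) = 883*(1-9/49) = 720.8 MPa

720.8 MPa


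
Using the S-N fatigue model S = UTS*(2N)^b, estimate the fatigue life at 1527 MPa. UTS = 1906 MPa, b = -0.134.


N = 0.5 * (S/UTS)^(1/b) = 0.5 * (1527/1906)^(1/-0.134) = 2.6152 cycles

2.6152 cycles


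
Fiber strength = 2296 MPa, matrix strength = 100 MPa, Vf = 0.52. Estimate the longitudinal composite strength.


sigma_1 = sigma_f*Vf + sigma_m*(1-Vf) = 2296*0.52 + 100*0.48 = 1241.9 MPa

1241.9 MPa


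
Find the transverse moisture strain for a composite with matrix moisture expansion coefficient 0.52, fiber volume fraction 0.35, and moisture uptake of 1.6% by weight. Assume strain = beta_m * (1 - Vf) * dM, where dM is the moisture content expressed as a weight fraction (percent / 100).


dM = 1.6/100 = 0.016
strain = beta_m * (1-Vf) * dM = 0.52 * 0.65 * 0.016 = 0.005408

0.005408


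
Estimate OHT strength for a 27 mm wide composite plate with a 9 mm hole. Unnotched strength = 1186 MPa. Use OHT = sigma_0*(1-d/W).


OHT = sigma_0*(1-d/W) = 1186*(1-9/27) = 790.7 MPa

790.7 MPa


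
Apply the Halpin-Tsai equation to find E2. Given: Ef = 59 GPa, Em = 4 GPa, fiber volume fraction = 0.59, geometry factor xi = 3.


eta = (Ef/Em - 1)/(Ef/Em + xi) = (14.75 - 1)/(14.75 + 3) = 0.7746
E2 = Em*(1+xi*eta*Vf)/(1-eta*Vf) = 17.47 GPa

17.47 GPa


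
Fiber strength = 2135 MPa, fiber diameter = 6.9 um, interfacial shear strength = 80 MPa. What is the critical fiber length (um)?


Lc = sigma_f * d / (2 * tau_i) = 2135 * 6.9 / (2 * 80) = 92.1 um

92.1 um


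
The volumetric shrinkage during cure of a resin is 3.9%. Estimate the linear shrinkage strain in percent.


Linear shrinkage ≈ vol_shrink/3 = 3.9/3 = 1.3%

1.3%


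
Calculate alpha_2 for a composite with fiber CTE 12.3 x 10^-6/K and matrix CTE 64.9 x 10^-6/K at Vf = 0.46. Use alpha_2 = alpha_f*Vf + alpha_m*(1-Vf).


alpha_2 = alpha_f*Vf + alpha_m*(1-Vf) = 12.3*0.46 + 64.9*0.54 = 40.7 x 10^-6/K

40.7 x 10^-6/K


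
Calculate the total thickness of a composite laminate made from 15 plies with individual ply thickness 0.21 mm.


h = n * t_ply = 15 * 0.21 = 3.15 mm

3.15 mm


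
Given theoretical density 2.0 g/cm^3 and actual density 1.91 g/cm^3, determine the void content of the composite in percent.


Void% = (rho_theo - rho_actual)/rho_theo * 100 = (2.0 - 1.91)/2.0 * 100 = 4.5%

4.5%


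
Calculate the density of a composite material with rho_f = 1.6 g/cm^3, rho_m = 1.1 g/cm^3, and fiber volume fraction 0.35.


rho_c = rho_f*Vf + rho_m*(1-Vf) = 1.6*0.35 + 1.1*0.65 = 1.275 g/cm^3

1.275 g/cm^3


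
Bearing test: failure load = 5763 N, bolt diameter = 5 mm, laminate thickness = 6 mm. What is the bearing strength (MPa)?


sigma_br = F/(d*h) = 5763/(5*6) = 192.1 MPa

192.1 MPa


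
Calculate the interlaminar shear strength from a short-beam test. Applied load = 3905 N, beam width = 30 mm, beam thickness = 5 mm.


ILSS = 3F/(4bh) = 3*3905/(4*30*5) = 19.53 MPa

19.53 MPa


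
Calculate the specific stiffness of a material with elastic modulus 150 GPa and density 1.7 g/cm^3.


Specific stiffness = E/rho = 150/1.7 = 88.2 GPa/(g/cm^3)

88.2 GPa/(g/cm^3)


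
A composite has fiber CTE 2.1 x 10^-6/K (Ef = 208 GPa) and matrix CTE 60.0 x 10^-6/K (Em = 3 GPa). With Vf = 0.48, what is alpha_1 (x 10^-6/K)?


E1 = Ef*Vf + Em*(1-Vf) = 101.4
alpha_1 = (alpha_f*Ef*Vf + alpha_m*Em*(1-Vf))/E1 = 2.99 x 10^-6/K

2.99 x 10^-6/K


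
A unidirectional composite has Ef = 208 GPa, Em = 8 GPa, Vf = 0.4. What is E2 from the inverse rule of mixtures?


1/E2 = Vf/Ef + (1-Vf)/Em = 0.4/208 + 0.6/8
E2 = 13.0 GPa

13.0 GPa


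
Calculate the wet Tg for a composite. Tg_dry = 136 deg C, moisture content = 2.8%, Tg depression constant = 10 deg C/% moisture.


Tg_wet = Tg_dry - k*moisture = 136 - 10*2.8 = 108.0 deg C

108.0 deg C


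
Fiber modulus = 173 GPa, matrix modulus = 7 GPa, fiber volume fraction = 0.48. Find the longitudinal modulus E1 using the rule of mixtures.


E1 = Ef*Vf + Em*(1-Vf) = 173*0.48 + 7*0.52 = 86.68 GPa

86.68 GPa


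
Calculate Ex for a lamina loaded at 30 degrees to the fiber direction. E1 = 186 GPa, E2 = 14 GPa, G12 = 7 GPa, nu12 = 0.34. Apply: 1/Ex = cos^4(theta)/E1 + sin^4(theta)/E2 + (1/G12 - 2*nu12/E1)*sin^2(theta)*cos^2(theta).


cos^4(30) = 0.5625, sin^4(30) = 0.0625, sin^2(30)*cos^2(30) = 0.1875
1/G12 - 2*nu12/E1 = 1/7 - 2*0.34/186 = 0.139201 GPa^-1
1/Ex = 0.5625/186 + 0.0625/14 + 0.139201*0.1875 = 0.0335887 GPa^-1
Ex = 29.77 GPa

29.77 GPa
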